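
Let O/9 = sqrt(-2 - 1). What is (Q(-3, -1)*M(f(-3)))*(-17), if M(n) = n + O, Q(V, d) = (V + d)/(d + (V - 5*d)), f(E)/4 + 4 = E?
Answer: -1904 + 612*I*sqrt(3) ≈ -1904.0 + 1060.0*I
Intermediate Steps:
O = 9*I*sqrt(3) (O = 9*sqrt(-2 - 1) = 9*sqrt(-3) = 9*(I*sqrt(3)) = 9*I*sqrt(3) ≈ 15.588*I)
f(E) = -16 + 4*E
Q(V, d) = (V + d)/(V - 4*d)
M(n) = n + 9*I*sqrt(3)
(Q(-3, -1)*M(f(-3)))*(-17) = (((-3 - 1)/(-3 - 4*(-1)))*((-16 + 4*(-3)) + 9*I*sqrt(3)))*(-17) = ((-4/(-3 + 4))*((-16 - 12) + 9*I*sqrt(3)))*(-17) = ((-4/1)*(-28 + 9*I*sqrt(3)))*(-17) = ((1*(-4))*(-28 + 9*I*sqrt(3)))*(-17) = -4*(-28 + 9*I*sqrt(3))*(-17) = (112 - 36*I*sqrt(3))*(-17) = -1904 + 612*I*sqrt(3)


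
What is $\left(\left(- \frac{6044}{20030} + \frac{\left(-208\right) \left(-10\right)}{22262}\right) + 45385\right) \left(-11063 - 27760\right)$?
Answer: $- \frac{196419488021815989}{111476965} \approx -1.762 \cdot 10^{9}$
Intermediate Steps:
$\left(\left(- \frac{6044}{20030} + \frac{\left(-208\right) \left(-10\right)}{22262}\right) + 45385\right) \left(-11063 - 27760\right) = \left(\left(\left(-6044\right) \frac{1}{20030} + 2080 \cdot \frac{1}{22262}\right) + 45385\right) \left(-38823\right) = \left(\left(- \frac{3022}{10015} + \frac{1040}{11131}\right) + 45385\right) \left(-38823\right) = \left(- \frac{23222282}{111476965} + 45385\right) \left(-38823\right) = \frac{5059358834243}{111476965} \left(-38823\right) = - \frac{196419488021815989}{111476965}$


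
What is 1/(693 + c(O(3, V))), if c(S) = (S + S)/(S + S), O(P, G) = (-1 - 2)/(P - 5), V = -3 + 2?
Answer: 1/694 ≈ 0.0014409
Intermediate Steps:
V = -1
O(P, G) = -3/(-5 + P)
c(S) = 1 (c(S) = (2*S)/((2*S)) = (2*S)*(1/(2*S)) = 1)
1/(693 + c(O(3, V))) = 1/(693 + 1) = 1/694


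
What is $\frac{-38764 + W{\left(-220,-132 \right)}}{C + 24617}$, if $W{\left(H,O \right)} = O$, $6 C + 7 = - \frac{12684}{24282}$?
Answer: $- \frac{6604704}{4179857} \approx -1.5801$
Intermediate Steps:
$C = - \frac{30443}{24282}$ ($C = - \frac{7}{6} + \frac{\left(-12684\right) \frac{1}{24282}}{6} = - \frac{7}{6} + \frac{1}{6} \left(- \frac{2114}{4047}\right) = - \frac{7}{6} - \frac{1057}{12141} = - \frac{30443}{24282} \approx -1.2537$)
$\frac{-38764 + W{\left(-220,-132 \right)}}{C + 24617} = \frac{-38764 - 132}{- \frac{30443}{24282} + 24617} = - \frac{38896}{\frac{597719551}{24282}} = \left(-38896\right) \frac{24282}{597719551} = - \frac{6604704}{4179857}$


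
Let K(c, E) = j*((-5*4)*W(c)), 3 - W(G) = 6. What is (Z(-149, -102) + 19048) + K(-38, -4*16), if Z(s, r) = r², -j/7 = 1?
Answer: 29032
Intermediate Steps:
W(G) = -3 (W(G) = 3 - 1*6 = 3 - 6 = -3)
j = -7 (j = -7*1 = -7)
K(c, E) = -420 (K(c, E) = -7*(-5*4)*(-3) = -(-140)*(-3) = -7*60 = -420)
(Z(-149, -102) + 19048) + K(-38, -4*16) = ((-102)² + 19048) - 420 = (10404 + 19048) - 420 = 29452 - 420 = 29032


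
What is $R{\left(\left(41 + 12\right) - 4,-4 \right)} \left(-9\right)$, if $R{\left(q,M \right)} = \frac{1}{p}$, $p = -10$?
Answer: $\frac{9}{10} \approx 0.9$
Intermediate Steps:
$R{\left(q,M \right)} = - \frac{1}{10}$ ($R{\left(q,M \right)} = \frac{1}{-10} = - \frac{1}{10}$)
$R{\left(\left(41 + 12\right) - 4,-4 \right)} \left(-9\right) = \left(- \frac{1}{10}\right) \left(-9\right) = \frac{9}{10}$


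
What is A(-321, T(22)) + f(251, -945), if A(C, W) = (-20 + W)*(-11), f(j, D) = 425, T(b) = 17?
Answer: 458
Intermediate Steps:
A(C, W) = 220 - 11*W
A(-321, T(22)) + f(251, -945) = (220 - 11*17) + 425 = (220 - 187) + 425 = 33 + 425 = 458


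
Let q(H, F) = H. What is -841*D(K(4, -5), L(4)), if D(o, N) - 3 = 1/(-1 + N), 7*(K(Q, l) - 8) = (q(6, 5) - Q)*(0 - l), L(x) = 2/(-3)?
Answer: -10092/5 ≈ -2018.4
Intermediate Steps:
L(x) = -⅔ (L(x) = 2*(-⅓) = -⅔)
K(Q, l) = 8 - l*(6 - Q)/7 (K(Q, l) = 8 + ((6 - Q)*(0 - l))/7 = 8 + ((6 - Q)*(-l))/7 = 8 + (-l*(6 - Q))/7 = 8 - l*(6 - Q)/7)
D(o, N) = 3 + 1/(-1 + N)
-841*D(K(4, -5), L(4)) = -841*(-2 + 3*(-⅔))/(-1 - ⅔) = -841*(-2 - 2)/(-5/3) = -(-2523)*(-4)/5 = -841*12/5 = -10092/5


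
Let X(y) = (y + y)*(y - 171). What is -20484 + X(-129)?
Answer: 56916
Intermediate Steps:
X(y) = 2*y*(-171 + y) (X(y) = (2*y)*(-171 + y) = 2*y*(-171 + y))
-20484 + X(-129) = -20484 + 2*(-129)*(-171 - 129) = -20484 + 2*(-129)*(-300) = -20484 + 77400 = 56916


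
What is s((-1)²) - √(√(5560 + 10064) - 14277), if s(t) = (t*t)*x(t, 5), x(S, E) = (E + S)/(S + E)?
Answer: 1 - √(-14277 + 6*√434) ≈ 1.0 - 118.96*I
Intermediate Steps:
x(S, E) = 1 (x(S, E) = (E + S)/(E + S) = 1)
s(t) = t² (s(t) = (t*t)*1 = t²*1 = t²)
s((-1)²) - √(√(5560 + 10064) - 14277) = ((-1)²)² - √(√(5560 + 10064) - 14277) = 1² - √(√15624 - 14277) = 1 - √(6*√434 - 14277) = 1 - √(-14277 + 6*√434)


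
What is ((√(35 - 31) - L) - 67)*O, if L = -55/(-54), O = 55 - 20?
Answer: -124775/54 ≈ -2310.6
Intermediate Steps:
O = 35
L = 55/54 (L = -55*(-1/54) = 55/54 ≈ 1.0185)
((√(35 - 31) - L) - 67)*O = ((√(35 - 31) - 1*55/54) - 67)*35 = ((√4 - 55/54) - 67)*35 = ((2 - 55/54) - 67)*35 = (53/54 - 67)*35 = -3565/54*35 = -124775/54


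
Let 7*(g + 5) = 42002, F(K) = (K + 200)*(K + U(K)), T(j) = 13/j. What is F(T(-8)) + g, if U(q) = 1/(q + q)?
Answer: 32683635/5824 ≈ 5611.9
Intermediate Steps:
U(q) = 1/(2*q)
F(K) = (200 + K)*(K + 1/(2*K)) (F(K) = (K + 200)*(K + 1/(2*K)) = (200 + K)*(K + 1/(2*K)))
g = 41967/7 (g = -5 + (⅐)*42002 = -5 + 42002/7 = 41967/7 ≈ 5995.3)
F(T(-8)) + g = (½ + (13/(-8))² + 100/((13/(-8))) + 200*(13/(-8))) + 41967/7 = (½ + (13*(-⅛))² + 100/((13*(-⅛))) + 200*(13*(-⅛))) + 41967/7 = (½ + (-13/8)² + 100/(-13/8) + 200*(-13/8)) + 41967/7 = (½ + 169/64 + 100*(-8/13) - 325) + 41967/7 = (½ + 169/64 - 800/13 - 325) + 41967/7 = -318987/832 + 41967/7 = 32683635/5824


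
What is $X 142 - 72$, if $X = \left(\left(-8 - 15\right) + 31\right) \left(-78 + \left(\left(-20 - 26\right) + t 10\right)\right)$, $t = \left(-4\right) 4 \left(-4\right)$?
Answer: $586104$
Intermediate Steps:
$t = 64$ ($t = \left(-16\right) \left(-4\right) = 64$)
$X = 4128$ ($X = \left(\left(-8 - 15\right) + 31\right) \left(-78 + \left(\left(-20 - 26\right) + 64 \cdot 10\right)\right) = \left(\left(-8 - 15\right) + 31\right) \left(-78 + \left(-46 + 640\right)\right) = \left(-23 + 31\right) \left(-78 + 594\right) = 8 \cdot 516 = 4128$)
$X 142 - 72 = 4128 \cdot 142 - 72 = 586176 - 72 = 586104$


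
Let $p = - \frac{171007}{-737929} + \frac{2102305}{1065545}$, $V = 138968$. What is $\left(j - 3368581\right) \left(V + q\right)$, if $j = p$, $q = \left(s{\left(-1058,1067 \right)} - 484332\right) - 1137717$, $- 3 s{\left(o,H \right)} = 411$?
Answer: $\frac{785720468831561805171762}{157259311261} \approx 4.9963 \cdot 10^{12}$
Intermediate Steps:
$s{\left(o,H \right)} = -137$ ($s{\left(o,H \right)} = \left(- \frac{1}{3}\right) 411 = -137$)
$q = -1622186$ ($q = \left(-137 - 484332\right) - 1137717 = -484469 - 1137717 = -1622186$)
$p = \frac{346713496032}{157259311261}$ ($p = \left(-171007\right) \left(- \frac{1}{737929}\right) + 2102305 \cdot \frac{1}{1065545} = \frac{171007}{737929} + \frac{420461}{213109} = \frac{346713496032}{157259311261} \approx 2.2047$)
$j = \frac{346713496032}{157259311261} \approx 2.2047$
$\left(j - 3368581\right) \left(V + q\right) = \left(\frac{346713496032}{157259311261} - 3368581\right) \left(138968 - 1622186\right) = \left(- \frac{529740381273394609}{157259311261}\right) \left(-1483218\right) = \frac{785720468831561805171762}{157259311261}$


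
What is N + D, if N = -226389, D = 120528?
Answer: -105861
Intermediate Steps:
N + D = -226389 + 120528 = -105861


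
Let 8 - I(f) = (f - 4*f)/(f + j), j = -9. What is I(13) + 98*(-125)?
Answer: -48929/4 ≈ -12232.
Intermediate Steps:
I(f) = 8 + 3*f/(-9 + f) (I(f) = 8 - (f - 4*f)/(f - 9) = 8 - (-3*f)/(-9 + f) = 8 - (-3)*f/(-9 + f) = 8 + 3*f/(-9 + f))
I(13) + 98*(-125) = (-72 + 11*13)/(-9 + 13) + 98*(-125) = (-72 + 143)/4 - 12250 = (¼)*71 - 12250 = 71/4 - 12250 = -48929/4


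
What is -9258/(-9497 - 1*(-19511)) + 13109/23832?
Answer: -14893855/39775608 ≈ -0.37445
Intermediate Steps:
-9258/(-9497 - 1*(-19511)) + 13109/23832 = -9258/(-9497 + 19511) + 13109*(1/23832) = -9258/10014 + 13109/23832 = -9258*1/10014 + 13109/23832 = -1543/1669 + 13109/23832 = -14893855/39775608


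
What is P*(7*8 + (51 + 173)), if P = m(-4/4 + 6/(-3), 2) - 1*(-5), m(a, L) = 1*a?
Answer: 560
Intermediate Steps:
m(a, L) = a
P = 2 (P = (-4/4 + 6/(-3)) - 1*(-5) = (-4*1/4 + 6*(-1/3)) + 5 = (-1 - 2) + 5 = -3 + 5 = 2)
P*(7*8 + (51 + 173)) = 2*(7*8 + (51 + 173)) = 2*(56 + 224) = 2*280 = 560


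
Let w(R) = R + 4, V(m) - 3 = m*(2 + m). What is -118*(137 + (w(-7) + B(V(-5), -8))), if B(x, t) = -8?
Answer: -14868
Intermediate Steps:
V(m) = 3 + m*(2 + m)
w(R) = 4 + R
-118*(137 + (w(-7) + B(V(-5), -8))) = -118*(137 + ((4 - 7) - 8)) = -118*(137 + (-3 - 8)) = -118*(137 - 11) = -118*126 = -14868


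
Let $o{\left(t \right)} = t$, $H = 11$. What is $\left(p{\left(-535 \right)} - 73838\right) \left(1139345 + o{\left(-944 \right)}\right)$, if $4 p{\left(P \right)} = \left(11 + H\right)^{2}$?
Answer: $-83919506517$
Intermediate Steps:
$p{\left(P \right)} = 121$ ($p{\left(P \right)} = \frac{\left(11 + 11\right)^{2}}{4} = \frac{22^{2}}{4} = \frac{1}{4} \cdot 484 = 121$)
$\left(p{\left(-535 \right)} - 73838\right) \left(1139345 + o{\left(-944 \right)}\right) = \left(121 - 73838\right) \left(1139345 - 944\right) = \left(-73717\right) 1138401 = -83919506517$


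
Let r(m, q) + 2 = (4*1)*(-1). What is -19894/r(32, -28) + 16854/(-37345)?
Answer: 371420153/112035 ≈ 3315.2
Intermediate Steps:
r(m, q) = -6 (r(m, q) = -2 + (4*1)*(-1) = -2 + 4*(-1) = -2 - 4 = -6)
-19894/r(32, -28) + 16854/(-37345) = -19894/(-6) + 16854/(-37345) = -19894*(-⅙) + 16854*(-1/37345) = 9947/3 - 16854/37345 = 371420153/112035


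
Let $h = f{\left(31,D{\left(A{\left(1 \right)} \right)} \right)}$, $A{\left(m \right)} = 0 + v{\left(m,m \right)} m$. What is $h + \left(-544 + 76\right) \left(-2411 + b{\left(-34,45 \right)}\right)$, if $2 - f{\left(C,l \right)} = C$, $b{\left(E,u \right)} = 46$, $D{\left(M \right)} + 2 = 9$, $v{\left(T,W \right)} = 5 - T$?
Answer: $1106791$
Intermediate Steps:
$A{\left(m \right)} = m \left(5 - m\right)$ ($A{\left(m \right)} = 0 + \left(5 - m\right) m = 0 + m \left(5 - m\right) = m \left(5 - m\right)$)
$D{\left(M \right)} = 7$ ($D{\left(M \right)} = -2 + 9 = 7$)
$f{\left(C,l \right)} = 2 - C$
$h = -29$ ($h = 2 - 31 = -29$)
$h + \left(-544 + 76\right) \left(-2411 + b{\left(-34,45 \right)}\right) = -29 + \left(-544 + 76\right) \left(-2411 + 46\right) = -29 - -1106820 = -29 + 1106820 = 1106791$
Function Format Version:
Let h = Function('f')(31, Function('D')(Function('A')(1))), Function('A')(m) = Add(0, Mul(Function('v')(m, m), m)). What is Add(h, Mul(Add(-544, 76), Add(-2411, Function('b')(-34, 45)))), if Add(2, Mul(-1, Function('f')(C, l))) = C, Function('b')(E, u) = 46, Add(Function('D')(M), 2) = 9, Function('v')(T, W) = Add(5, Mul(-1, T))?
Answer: 1106791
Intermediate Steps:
Function('A')(m) = Mul(m, Add(5, Mul(-1, m))) (Function('A')(m) = Add(0, Mul(Add(5, Mul(-1, m)), m)) = Add(0, Mul(m, Add(5, Mul(-1, m)))) = Mul(m, Add(5, Mul(-1, m))))
Function('D')(M) = 7 (Function('D')(M) = Add(-2, 9) = 7)
Function('f')(C, l) = Add(2, Mul(-1, C))
h = -29 (h = Add(2, Mul(-1, 31)) = Add(2, -31) = -29)
Add(h, Mul(Add(-544, 76), Add(-2411, Function('b')(-34, 45)))) = Add(-29, Mul(Add(-544, 76), Add(-2411, 46))) = Add(-29, Mul(-468, -2365)) = Add(-29, 1106820) = 1106791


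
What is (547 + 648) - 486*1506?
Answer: -730721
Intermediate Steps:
(547 + 648) - 486*1506 = 1195 - 731916 = -730721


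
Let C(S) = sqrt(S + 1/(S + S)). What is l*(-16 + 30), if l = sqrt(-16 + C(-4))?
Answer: 7*sqrt(-64 + I*sqrt(66)) ≈ 3.5472 + 56.112*I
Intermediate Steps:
C(S) = sqrt(S + 1/(2*S))
l = sqrt(-16 + I*sqrt(66)/4) (l = sqrt(-16 + sqrt(2/(-4) + 4*(-4))/2) = sqrt(-16 + sqrt(2*(-1/4) - 16)/2) = sqrt(-16 + sqrt(-1/2 - 16)/2) = sqrt(-16 + sqrt(-33/2)/2) = sqrt(-16 + (I*sqrt(66)/2)/2) = sqrt(-16 + I*sqrt(66)/4) ≈ 0.25337 + 4.008*I)
l*(-16 + 30) = (sqrt(-64 + I*sqrt(66))/2)*(-16 + 30) = (sqrt(-64 + I*sqrt(66))/2)*14 = 7*sqrt(-64 + I*sqrt(66))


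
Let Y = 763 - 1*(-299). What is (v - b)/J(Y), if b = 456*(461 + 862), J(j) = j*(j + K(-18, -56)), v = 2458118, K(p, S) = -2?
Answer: 185483/112572 ≈ 1.6477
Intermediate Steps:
Y = 1062 (Y = 763 + 299 = 1062)
J(j) = j*(-2 + j) (J(j) = j*(j - 2) = j*(-2 + j))
b = 603288 (b = 456*1323 = 603288)
(v - b)/J(Y) = (2458118 - 1*603288)/((1062*(-2 + 1062))) = (2458118 - 603288)/((1062*1060)) = 1854830/1125720 = 1854830*(1/1125720) = 185483/112572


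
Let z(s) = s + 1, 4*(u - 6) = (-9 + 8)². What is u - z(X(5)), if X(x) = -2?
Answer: 29/4 ≈ 7.2500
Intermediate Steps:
u = 25/4 (u = 6 + (-9 + 8)²/4 = 6 + (¼)*(-1)² = 6 + (¼)*1 = 6 + ¼ = 25/4 ≈ 6.2500)
z(s) = 1 + s
u - z(X(5)) = 25/4 - (1 - 2) = 25/4 - 1*(-1) = 25/4 + 1 = 29/4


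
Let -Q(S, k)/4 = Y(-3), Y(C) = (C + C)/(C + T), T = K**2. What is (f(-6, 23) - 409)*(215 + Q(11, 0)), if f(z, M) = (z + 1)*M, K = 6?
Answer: -1243452/11 ≈ -1.1304e+5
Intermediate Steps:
T = 36 (T = 6**2 = 36)
Y(C) = 2*C/(36 + C) (Y(C) = (C + C)/(C + 36) = (2*C)/(36 + C) = 2*C/(36 + C))
Q(S, k) = 8/11 (Q(S, k) = -8*(-3)/(36 - 3) = -8*(-3)/33 = -4*(-2/11) = 8/11)
f(z, M) = M*(1 + z) (f(z, M) = (1 + z)*M = M*(1 + z))
(f(-6, 23) - 409)*(215 + Q(11, 0)) = (23*(1 - 6) - 409)*(215 + 8/11) = (23*(-5) - 409)*(2373/11) = (-115 - 409)*(2373/11) = -524*2373/11 = -1243452/11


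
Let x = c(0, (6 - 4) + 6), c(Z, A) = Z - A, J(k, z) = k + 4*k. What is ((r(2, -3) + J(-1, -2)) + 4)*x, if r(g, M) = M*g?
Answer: 56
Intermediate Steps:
J(k, z) = 5*k
x = -8 (x = 0 - ((6 - 4) + 6) = 0 - (2 + 6) = 0 - 1*8 = 0 - 8 = -8)
((r(2, -3) + J(-1, -2)) + 4)*x = ((-3*2 + 5*(-1)) + 4)*(-8) = ((-6 - 5) + 4)*(-8) = (-11 + 4)*(-8) = -7*(-8) = 56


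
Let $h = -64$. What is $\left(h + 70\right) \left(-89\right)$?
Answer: $-534$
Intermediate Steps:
$\left(h + 70\right) \left(-89\right) = \left(-64 + 70\right) \left(-89\right) = 6 \left(-89\right) = -534$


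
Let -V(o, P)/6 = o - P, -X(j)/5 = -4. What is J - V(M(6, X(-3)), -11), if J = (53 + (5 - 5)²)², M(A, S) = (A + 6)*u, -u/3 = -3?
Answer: 3523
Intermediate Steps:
u = 9 (u = -3*(-3) = 9)
X(j) = 20 (X(j) = -5*(-4) = 20)
M(A, S) = 54 + 9*A (M(A, S) = (A + 6)*9 = (6 + A)*9 = 54 + 9*A)
V(o, P) = -6*o + 6*P (V(o, P) = -6*(o - P) = -6*o + 6*P)
J = 2809 (J = (53 + 0²)² = (53 + 0)² = 53² = 2809)
J - V(M(6, X(-3)), -11) = 2809 - (-6*(54 + 9*6) + 6*(-11)) = 2809 - (-6*(54 + 54) - 66) = 2809 - (-6*108 - 66) = 2809 - (-648 - 66) = 2809 - 1*(-714) = 2809 + 714 = 3523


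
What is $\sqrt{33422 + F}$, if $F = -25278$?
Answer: $4 \sqrt{509} \approx 90.244$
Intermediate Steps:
$\sqrt{33422 + F} = \sqrt{33422 - 25278} = \sqrt{8144} = 4 \sqrt{509}$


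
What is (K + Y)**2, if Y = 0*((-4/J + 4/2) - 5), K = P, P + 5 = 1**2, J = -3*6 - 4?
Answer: 16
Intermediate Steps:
J = -22 (J = -18 - 4 = -22)
P = -4 (P = -5 + 1**2 = -5 + 1 = -4)
K = -4
Y = 0 (Y = 0*((-4/(-22) + 4/2) - 5) = 0*((-4*(-1/22) + 4*(1/2)) - 5) = 0*((2/11 + 2) - 5) = 0*(24/11 - 5) = 0*(-31/11) = 0)
(K + Y)**2 = (-4 + 0)**2 = (-4)**2 = 16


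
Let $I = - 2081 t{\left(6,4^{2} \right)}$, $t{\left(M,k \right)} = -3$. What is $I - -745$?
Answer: $6988$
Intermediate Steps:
$I = 6243$ ($I = \left(-2081\right) \left(-3\right) = 6243$)
$I - -745 = 6243 - -745 = 6243 + 745 = 6988$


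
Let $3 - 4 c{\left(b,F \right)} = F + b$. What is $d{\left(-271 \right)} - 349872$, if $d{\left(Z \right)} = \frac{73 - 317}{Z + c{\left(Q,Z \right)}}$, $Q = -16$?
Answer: $- \frac{138898696}{397} \approx -3.4987 \cdot 10^{5}$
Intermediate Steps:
$c{\left(b,F \right)} = \frac{3}{4} - \frac{F}{4} - \frac{b}{4}$ ($c{\left(b,F \right)} = \frac{3}{4} - \frac{F + b}{4} = \frac{3}{4} - \left(\frac{F}{4} + \frac{b}{4}\right) = \frac{3}{4} - \frac{F}{4} - \frac{b}{4}$)
$d{\left(Z \right)} = - \frac{244}{\frac{19}{4} + \frac{3 Z}{4}}$ ($d{\left(Z \right)} = \frac{73 - 317}{Z - \left(- \frac{19}{4} + \frac{Z}{4}\right)} = - \frac{244}{Z + \left(\frac{3}{4} - \frac{Z}{4} + 4\right)} = - \frac{244}{Z - \left(- \frac{19}{4} + \frac{Z}{4}\right)} = - \frac{244}{\frac{19}{4} + \frac{3 Z}{4}}$)
$d{\left(-271 \right)} - 349872 = - \frac{976}{19 + 3 \left(-271\right)} - 349872 = - \frac{976}{19 - 813} - 349872 = - \frac{976}{-794} - 349872 = \left(-976\right) \left(- \frac{1}{794}\right) - 349872 = \frac{488}{397} - 349872 = - \frac{138898696}{397}$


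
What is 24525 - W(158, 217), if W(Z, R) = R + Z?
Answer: 24150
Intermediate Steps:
24525 - W(158, 217) = 24525 - (217 + 158) = 24525 - 1*375 = 24525 - 375 = 24150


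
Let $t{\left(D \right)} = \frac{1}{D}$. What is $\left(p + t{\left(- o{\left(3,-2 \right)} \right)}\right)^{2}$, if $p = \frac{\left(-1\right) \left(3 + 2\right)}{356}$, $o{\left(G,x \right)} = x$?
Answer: $\frac{29929}{126736} \approx 0.23615$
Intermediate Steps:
$p = - \frac{5}{356}$ ($p = \left(-1\right) 5 \cdot \frac{1}{356} = \left(-5\right) \frac{1}{356} = - \frac{5}{356} \approx -0.014045$)
$\left(p + t{\left(- o{\left(3,-2 \right)} \right)}\right)^{2} = \left(- \frac{5}{356} + \frac{1}{\left(-1\right) \left(-2\right)}\right)^{2} = \left(- \frac{5}{356} + \frac{1}{2}\right)^{2} = \left(\frac{173}{356}\right)^{2} = \frac{29929}{126736}$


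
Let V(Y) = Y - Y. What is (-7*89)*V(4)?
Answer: 0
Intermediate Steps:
V(Y) = 0
(-7*89)*V(4) = -7*89*0 = -623*0 = 0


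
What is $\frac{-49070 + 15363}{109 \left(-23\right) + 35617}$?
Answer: $- \frac{33707}{33110} \approx -1.018$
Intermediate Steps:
$\frac{-49070 + 15363}{109 \left(-23\right) + 35617} = - \frac{33707}{-2507 + 35617} = - \frac{33707}{33110}$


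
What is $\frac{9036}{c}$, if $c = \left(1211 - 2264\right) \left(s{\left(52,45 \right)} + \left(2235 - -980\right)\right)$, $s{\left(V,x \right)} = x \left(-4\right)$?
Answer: $- \frac{1004}{355095} \approx -0.0028274$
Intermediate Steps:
$s{\left(V,x \right)} = - 4 x$
$c = -3195855$ ($c = \left(1211 - 2264\right) \left(\left(-4\right) 45 + \left(2235 - -980\right)\right) = - 1053 \left(-180 + \left(2235 + 980\right)\right) = - 1053 \left(-180 + 3215\right) = \left(-1053\right) 3035 = -3195855$)
$\frac{9036}{c} = \frac{9036}{-3195855} = 9036 \left(- \frac{1}{3195855}\right) = - \frac{1004}{355095}$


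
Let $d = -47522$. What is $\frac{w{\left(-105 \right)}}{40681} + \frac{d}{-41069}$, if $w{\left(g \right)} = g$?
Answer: $\frac{1928930237}{1670727989} \approx 1.1545$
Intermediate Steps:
$\frac{w{\left(-105 \right)}}{40681} + \frac{d}{-41069} = - \frac{105}{40681} - \frac{47522}{-41069} = \left(-105\right) \frac{1}{40681} - - \frac{47522}{41069} = - \frac{105}{40681} + \frac{47522}{41069} = \frac{1928930237}{1670727989}$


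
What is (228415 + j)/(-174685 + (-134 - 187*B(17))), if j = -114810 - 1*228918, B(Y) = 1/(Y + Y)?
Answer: 230626/349649 ≈ 0.65959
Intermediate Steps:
B(Y) = 1/(2*Y)
j = -343728 (j = -114810 - 228918 = -343728)
(228415 + j)/(-174685 + (-134 - 187*B(17))) = (228415 - 343728)/(-174685 + (-134 - 187/(2*17))) = -115313/(-174685 + (-134 - 187/(2*17))) = -115313/(-174685 + (-134 - 187*1/34)) = -115313/(-174685 + (-134 - 11/2)) = -115313/(-174685 - 279/2) = -115313/(-349649/2) = -115313*(-2/349649) = 230626/349649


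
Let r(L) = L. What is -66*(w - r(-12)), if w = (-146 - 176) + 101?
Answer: 13794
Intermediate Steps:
w = -221 (w = -322 + 101 = -221)
-66*(w - r(-12)) = -66*(-221 - 1*(-12)) = -66*(-221 + 12) = -66*(-209) = 13794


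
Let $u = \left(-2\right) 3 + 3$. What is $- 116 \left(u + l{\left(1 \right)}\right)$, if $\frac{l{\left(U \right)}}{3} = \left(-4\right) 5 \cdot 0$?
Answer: $348$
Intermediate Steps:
$l{\left(U \right)} = 0$ ($l{\left(U \right)} = 3 \left(-4\right) 5 \cdot 0 = 3 \left(\left(-20\right) 0\right) = 3 \cdot 0 = 0$)
$u = -3$ ($u = -6 + 3 = -3$)
$- 116 \left(u + l{\left(1 \right)}\right) = - 116 \left(-3 + 0\right) = \left(-116\right) \left(-3\right) = 348$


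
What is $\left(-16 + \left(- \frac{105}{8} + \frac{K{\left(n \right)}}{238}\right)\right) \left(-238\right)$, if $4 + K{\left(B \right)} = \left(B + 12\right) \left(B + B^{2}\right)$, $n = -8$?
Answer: $\frac{26847}{4} \approx 6711.8$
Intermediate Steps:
$K{\left(B \right)} = -4 + \left(12 + B\right) \left(B + B^{2}\right)$ ($K{\left(B \right)} = -4 + \left(B + 12\right) \left(B + B^{2}\right) = -4 + \left(12 + B\right) \left(B + B^{2}\right)$)
$\left(-16 + \left(- \frac{105}{8} + \frac{K{\left(n \right)}}{238}\right)\right) \left(-238\right) = \left(-16 - \left(\frac{105}{8} - \frac{-4 + \left(-8\right)^{3} + 12 \left(-8\right) + 13 \left(-8\right)^{2}}{238}\right)\right) \left(-238\right) = \left(-16 - \left(\frac{105}{8} - \left(-4 - 512 - 96 + 13 \cdot 64\right) \frac{1}{238}\right)\right) \left(-238\right) = \left(-16 - \left(\frac{105}{8} - \left(-4 - 512 - 96 + 832\right) \frac{1}{238}\right)\right) \left(-238\right) = \left(-16 + \left(- \frac{105}{8} + 220 \cdot \frac{1}{238}\right)\right) \left(-238\right) = \left(-16 + \left(- \frac{105}{8} + \frac{110}{119}\right)\right) \left(-238\right) = \left(-16 - \frac{11615}{952}\right) \left(-238\right) = \left(- \frac{26847}{952}\right) \left(-238\right) = \frac{26847}{4}$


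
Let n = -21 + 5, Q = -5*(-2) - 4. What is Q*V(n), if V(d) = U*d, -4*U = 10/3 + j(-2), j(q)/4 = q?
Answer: -112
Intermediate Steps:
j(q) = 4*q
Q = 6 (Q = 10 - 4 = 6)
n = -16
U = 7/6 (U = -(10/3 + 4*(-2))/4 = -(10*(⅓) - 8)/4 = -(10/3 - 8)/4 = -¼*(-14/3) = 7/6 ≈ 1.1667)
V(d) = 7*d/6
Q*V(n) = 6*((7/6)*(-16)) = 6*(-56/3) = -112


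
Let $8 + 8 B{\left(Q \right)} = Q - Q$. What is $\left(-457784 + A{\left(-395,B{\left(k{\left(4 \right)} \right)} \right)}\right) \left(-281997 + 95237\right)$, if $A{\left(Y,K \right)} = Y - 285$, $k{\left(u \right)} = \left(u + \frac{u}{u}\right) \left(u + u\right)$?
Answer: $85622736640$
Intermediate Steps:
$k{\left(u \right)} = 2 u \left(1 + u\right)$ ($k{\left(u \right)} = \left(u + 1\right) 2 u = \left(1 + u\right) 2 u = 2 u \left(1 + u\right)$)
$B{\left(Q \right)} = -1$ ($B{\left(Q \right)} = -1 + \frac{Q - Q}{8} = -1 + \frac{1}{8} \cdot 0 = -1 + 0 = -1$)
$A{\left(Y,K \right)} = -285 + Y$ ($A{\left(Y,K \right)} = Y - 285 = -285 + Y$)
$\left(-457784 + A{\left(-395,B{\left(k{\left(4 \right)} \right)} \right)}\right) \left(-281997 + 95237\right) = \left(-457784 - 680\right) \left(-281997 + 95237\right) = \left(-457784 - 680\right) \left(-186760\right) = \left(-458464\right) \left(-186760\right) = 85622736640$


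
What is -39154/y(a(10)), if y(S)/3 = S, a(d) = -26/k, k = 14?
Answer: 274078/39 ≈ 7027.6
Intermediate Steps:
a(d) = -13/7 (a(d) = -26/14 = -26*1/14 = -13/7)
y(S) = 3*S
-39154/y(a(10)) = -39154/(3*(-13/7)) = -39154/(-39/7) = -39154*(-7/39) = 274078/39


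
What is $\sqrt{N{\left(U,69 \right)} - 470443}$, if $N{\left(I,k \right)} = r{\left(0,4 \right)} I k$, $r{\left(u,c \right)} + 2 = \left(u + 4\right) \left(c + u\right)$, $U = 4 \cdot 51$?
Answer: $i \sqrt{273379} \approx 522.86 i$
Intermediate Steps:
$U = 204$
$r{\left(u,c \right)} = -2 + \left(4 + u\right) \left(c + u\right)$ ($r{\left(u,c \right)} = -2 + \left(u + 4\right) \left(c + u\right) = -2 + \left(4 + u\right) \left(c + u\right)$)
$N{\left(I,k \right)} = 14 I k$ ($N{\left(I,k \right)} = \left(-2 + 0^{2} + 4 \cdot 4 + 4 \cdot 0 + 4 \cdot 0\right) I k = \left(-2 + 0 + 16 + 0 + 0\right) I k = 14 I k$)
$\sqrt{N{\left(U,69 \right)} - 470443} = \sqrt{14 \cdot 204 \cdot 69 - 470443} = \sqrt{197064 - 470443} = \sqrt{-273379} = i \sqrt{273379}$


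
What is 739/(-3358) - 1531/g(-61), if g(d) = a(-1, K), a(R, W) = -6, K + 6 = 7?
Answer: 1284166/5037 ≈ 254.95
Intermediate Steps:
K = 1 (K = -6 + 7 = 1)
g(d) = -6
739/(-3358) - 1531/g(-61) = 739/(-3358) - 1531/(-6) = 739*(-1/3358) - 1531*(-1/6) = -739/3358 + 1531/6 = 1284166/5037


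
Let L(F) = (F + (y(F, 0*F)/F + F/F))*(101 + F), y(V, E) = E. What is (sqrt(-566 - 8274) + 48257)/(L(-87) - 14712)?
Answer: -48257/15916 - I*sqrt(2210)/7958 ≈ -3.032 - 0.0059073*I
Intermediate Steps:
L(F) = (1 + F)*(101 + F) (L(F) = (F + ((0*F)/F + F/F))*(101 + F) = (F + (0/F + 1))*(101 + F) = (F + (0 + 1))*(101 + F) = (F + 1)*(101 + F) = (1 + F)*(101 + F))
(sqrt(-566 - 8274) + 48257)/(L(-87) - 14712) = (sqrt(-566 - 8274) + 48257)/((101 + (-87)**2 + 102*(-87)) - 14712) = (sqrt(-8840) + 48257)/((101 + 7569 - 8874) - 14712) = (2*I*sqrt(2210) + 48257)/(-1204 - 14712) = (48257 + 2*I*sqrt(2210))/(-15916) = (48257 + 2*I*sqrt(2210))*(-1/15916) = -48257/15916 - I*sqrt(2210)/7958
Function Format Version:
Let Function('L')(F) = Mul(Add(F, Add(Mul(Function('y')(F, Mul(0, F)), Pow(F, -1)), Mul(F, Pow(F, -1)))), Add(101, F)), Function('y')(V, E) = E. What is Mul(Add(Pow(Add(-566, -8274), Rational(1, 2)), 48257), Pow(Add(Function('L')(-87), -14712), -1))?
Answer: Add(Rational(-48257, 15916), Mul(Rational(-1, 7958), I, Pow(2210, Rational(1, 2)))) ≈ Add(-3.0320, Mul(-0.0059073, I))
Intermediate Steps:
Function('L')(F) = Mul(Add(1, F), Add(101, F)) (Function('L')(F) = Mul(Add(F, Add(Mul(Mul(0, F), Pow(F, -1)), Mul(F, Pow(F, -1)))), Add(101, F)) = Mul(Add(F, Add(Mul(0, Pow(F, -1)), 1)), Add(101, F)) = Mul(Add(F, Add(0, 1)), Add(101, F)) = Mul(Add(F, 1), Add(101, F)) = Mul(Add(1, F), Add(101, F)))
Mul(Add(Pow(Add(-566, -8274), Rational(1, 2)), 48257), Pow(Add(Function('L')(-87), -14712), -1)) = Mul(Add(Pow(Add(-566, -8274), Rational(1, 2)), 48257), Pow(Add(Add(101, Pow(-87, 2), Mul(102, -87)), -14712), -1)) = Mul(Add(Pow(-8840, Rational(1, 2)), 48257), Pow(Add(Add(101, 7569, -8874), -14712), -1)) = Mul(Add(Mul(2, I, Pow(2210, Rational(1, 2))), 48257), Pow(Add(-1204, -14712), -1)) = Mul(Add(48257, Mul(2, I, Pow(2210, Rational(1, 2)))), Pow(-15916, -1)) = Mul(Add(48257, Mul(2, I, Pow(2210, Rational(1, 2)))), Rational(-1, 15916)) = Add(Rational(-48257, 15916), Mul(Rational(-1, 7958), I, Pow(2210, Rational(1, 2))))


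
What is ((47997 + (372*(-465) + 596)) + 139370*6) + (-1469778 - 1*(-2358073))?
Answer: 1600128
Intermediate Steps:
((47997 + (372*(-465) + 596)) + 139370*6) + (-1469778 - 1*(-2358073)) = ((47997 + (-172980 + 596)) + 836220) + (-1469778 + 2358073) = ((47997 - 172384) + 836220) + 888295 = (-124387 + 836220) + 888295 = 711833 + 888295 = 1600128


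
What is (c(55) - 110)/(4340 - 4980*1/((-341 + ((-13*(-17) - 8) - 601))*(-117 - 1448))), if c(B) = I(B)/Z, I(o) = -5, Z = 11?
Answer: -92411685/3631053008 ≈ -0.025450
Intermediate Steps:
c(B) = -5/11
(c(55) - 110)/(4340 - 4980*1/((-341 + ((-13*(-17) - 8) - 601))*(-117 - 1448))) = (-5/11 - 110)/(4340 - 4980*1/((-341 + ((-13*(-17) - 8) - 601))*(-117 - 1448))) = -1215/(11*(4340 - 4980*(-1/(1565*(-341 + ((221 - 8) - 601)))))) = -1215/(11*(4340 - 4980*(-1/(1565*(-341 + (213 - 601)))))) = -1215/(11*(4340 - 4980*(-1/(1565*(-341 - 388))))) = -1215/(11*(4340 - 4980/((-729*(-1565))))) = -1215/(11*(4340 - 4980/1140885)) = -1215/(11*(4340 - 4980*1/1140885)) = -1215/(11*(4340 - 332/76059)) = -1215/(11*330095728/76059) = -1215/11*76059/330095728 = -92411685/3631053008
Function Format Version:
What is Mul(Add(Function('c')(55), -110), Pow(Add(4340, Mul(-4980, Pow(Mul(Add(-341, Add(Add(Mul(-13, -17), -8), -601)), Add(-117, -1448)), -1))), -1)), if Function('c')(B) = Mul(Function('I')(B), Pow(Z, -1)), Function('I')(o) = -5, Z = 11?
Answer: Rational(-92411685, 3631053008) ≈ -0.025450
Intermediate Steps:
Function('c')(B) = Rational(-5, 11) (Function('c')(B) = Mul(-5, Pow(11, -1)) = Mul(-5, Rational(1, 11)) = Rational(-5, 11))
Mul(Add(Function('c')(55), -110), Pow(Add(4340, Mul(-4980, Pow(Mul(Add(-341, Add(Add(Mul(-13, -17), -8), -601)), Add(-117, -1448)), -1))), -1)) = Mul(Add(Rational(-5, 11), -110), Pow(Add(4340, Mul(-4980, Pow(Mul(Add(-341, Add(Add(Mul(-13, -17), -8), -601)), Add(-117, -1448)), -1))), -1)) = Mul(Rational(-1215, 11), Pow(Add(4340, Mul(-4980, Pow(Mul(Add(-341, Add(Add(221, -8), -601)), -1565), -1))), -1)) = Mul(Rational(-1215, 11), Pow(Add(4340, Mul(-4980, Pow(Mul(Add(-341, Add(213, -601)), -1565), -1))), -1)) = Mul(Rational(-1215, 11), Pow(Add(4340, Mul(-4980, Pow(Mul(Add(-341, -388), -1565), -1))), -1)) = Mul(Rational(-1215, 11), Pow(Add(4340, Mul(-4980, Pow(Mul(-729, -1565), -1))), -1)) = Mul(Rational(-1215, 11), Pow(Add(4340, Mul(-4980, Pow(1140885, -1))), -1)) = Mul(Rational(-1215, 11), Pow(Add(4340, Mul(-4980, Rational(1, 1140885))), -1)) = Mul(Rational(-1215, 11), Pow(Add(4340, Rational(-332, 76059)), -1)) = Mul(Rational(-1215, 11), Pow(Rational(330095728, 76059), -1)) = Mul(Rational(-1215, 11), Rational(76059, 330095728)) = Rational(-92411685, 3631053008)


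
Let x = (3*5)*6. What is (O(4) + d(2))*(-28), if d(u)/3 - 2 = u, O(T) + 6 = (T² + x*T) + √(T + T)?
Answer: -10696 - 56*√2 ≈ -10775.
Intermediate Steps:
x = 90 (x = 15*6 = 90)
O(T) = -6 + T² + 90*T + √2*√T (O(T) = -6 + ((T² + 90*T) + √(T + T)) = -6 + ((T² + 90*T) + √(2*T)) = -6 + ((T² + 90*T) + √2*√T) = -6 + (T² + 90*T + √2*√T) = -6 + T² + 90*T + √2*√T)
d(u) = 6 + 3*u
(O(4) + d(2))*(-28) = ((-6 + 4² + 90*4 + √2*√4) + (6 + 3*2))*(-28) = ((-6 + 16 + 360 + √2*2) + (6 + 6))*(-28) = ((-6 + 16 + 360 + 2*√2) + 12)*(-28) = ((370 + 2*√2) + 12)*(-28) = (382 + 2*√2)*(-28) = -10696 - 56*√2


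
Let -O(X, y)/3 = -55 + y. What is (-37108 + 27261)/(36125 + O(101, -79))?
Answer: -9847/36527 ≈ -0.26958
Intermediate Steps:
O(X, y) = 165 - 3*y (O(X, y) = -3*(-55 + y) = 165 - 3*y)
(-37108 + 27261)/(36125 + O(101, -79)) = (-37108 + 27261)/(36125 + (165 - 3*(-79))) = -9847/(36125 + (165 + 237)) = -9847/(36125 + 402) = -9847/36527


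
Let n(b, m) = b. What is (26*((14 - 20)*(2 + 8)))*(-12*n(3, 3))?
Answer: 56160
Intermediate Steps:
(26*((14 - 20)*(2 + 8)))*(-12*n(3, 3)) = (26*((14 - 20)*(2 + 8)))*(-12*3) = (26*(-6*10))*(-36) = (26*(-60))*(-36) = -1560*(-36) = 56160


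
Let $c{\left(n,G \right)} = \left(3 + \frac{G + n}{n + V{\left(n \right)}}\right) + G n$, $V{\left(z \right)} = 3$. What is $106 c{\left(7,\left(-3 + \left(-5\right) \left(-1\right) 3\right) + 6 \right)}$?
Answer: $13939$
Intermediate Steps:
$c{\left(n,G \right)} = 3 + G n + \frac{G + n}{3 + n}$ ($c{\left(n,G \right)} = \left(3 + \frac{G + n}{n + 3}\right) + G n = \left(3 + \frac{G + n}{3 + n}\right) + G n = 3 + G n + \frac{G + n}{3 + n}$)
$106 c{\left(7,\left(-3 + \left(-5\right) \left(-1\right) 3\right) + 6 \right)} = 106 \frac{9 - \left(-3 - \left(-5\right) \left(-1\right) 3\right) + 4 \cdot 7 + \left(\left(-3 + \left(-5\right) \left(-1\right) 3\right) + 6\right) 7^{2} + 3 \left(\left(-3 + \left(-5\right) \left(-1\right) 3\right) + 6\right) 7}{3 + 7} = 106 \frac{9 + \left(\left(-3 + 5 \cdot 3\right) + 6\right) + 28 + \left(\left(-3 + 5 \cdot 3\right) + 6\right) 49 + 3 \left(\left(-3 + 5 \cdot 3\right) + 6\right) 7}{10} = 106 \frac{9 + \left(\left(-3 + 15\right) + 6\right) + 28 + \left(\left(-3 + 15\right) + 6\right) 49 + 3 \left(\left(-3 + 15\right) + 6\right) 7}{10} = 106 \frac{9 + \left(12 + 6\right) + 28 + \left(12 + 6\right) 49 + 3 \left(12 + 6\right) 7}{10} = 106 \frac{9 + 18 + 28 + 18 \cdot 49 + 3 \cdot 18 \cdot 7}{10} = 106 \frac{9 + 18 + 28 + 882 + 378}{10} = 106 \cdot \frac{1}{10} \cdot 1315 = 106 \cdot \frac{263}{2} = 13939$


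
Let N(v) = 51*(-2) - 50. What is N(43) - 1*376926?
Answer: -377078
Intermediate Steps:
N(v) = -152 (N(v) = -102 - 50 = -152)
N(43) - 1*376926 = -152 - 1*376926 = -152 - 376926 = -377078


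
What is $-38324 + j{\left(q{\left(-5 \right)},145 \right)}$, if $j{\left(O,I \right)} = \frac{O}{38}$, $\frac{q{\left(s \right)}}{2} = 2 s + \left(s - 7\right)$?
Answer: $- \frac{728178}{19} \approx -38325.0$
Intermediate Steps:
$q{\left(s \right)} = -14 + 6 s$ ($q{\left(s \right)} = 2 \left(2 s + \left(s - 7\right)\right) = 2 \left(2 s + \left(-7 + s\right)\right) = 2 \left(-7 + 3 s\right) = -14 + 6 s$)
$j{\left(O,I \right)} = \frac{O}{38}$ ($j{\left(O,I \right)} = O \frac{1}{38} = \frac{O}{38}$)
$-38324 + j{\left(q{\left(-5 \right)},145 \right)} = -38324 + \frac{-14 + 6 \left(-5\right)}{38} = -38324 + \frac{-14 - 30}{38} = -38324 + \frac{1}{38} \left(-44\right) = -38324 - \frac{22}{19} = - \frac{728178}{19}$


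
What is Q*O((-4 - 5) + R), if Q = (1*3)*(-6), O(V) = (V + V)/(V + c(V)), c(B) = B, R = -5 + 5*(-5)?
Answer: -18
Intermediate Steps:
R = -30 (R = -5 - 25 = -30)
O(V) = 1 (O(V) = (V + V)/(V + V) = (2*V)/((2*V)) = (2*V)*(1/(2*V)) = 1)
Q = -18 (Q = 3*(-6) = -18)
Q*O((-4 - 5) + R) = -18*1 = -18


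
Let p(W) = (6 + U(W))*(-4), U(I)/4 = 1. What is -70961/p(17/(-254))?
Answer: 70961/40 ≈ 1774.0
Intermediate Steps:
U(I) = 4 (U(I) = 4*1 = 4)
p(W) = -40 (p(W) = (6 + 4)*(-4) = 10*(-4) = -40)
-70961/p(17/(-254)) = -70961/(-40) = -70961*(-1/40) = 70961/40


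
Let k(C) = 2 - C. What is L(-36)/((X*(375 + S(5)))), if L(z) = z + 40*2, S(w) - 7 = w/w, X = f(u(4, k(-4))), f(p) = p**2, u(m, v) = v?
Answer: 11/3447 ≈ 0.0031912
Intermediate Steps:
X = 36 (X = (2 - 1*(-4))**2 = (2 + 4)**2 = 6**2 = 36)
S(w) = 8 (S(w) = 7 + w/w = 7 + 1 = 8)
L(z) = 80 + z (L(z) = z + 80 = 80 + z)
L(-36)/((X*(375 + S(5)))) = (80 - 36)/((36*(375 + 8))) = 44/((36*383)) = 44/13788 = 44*(1/13788) = 11/3447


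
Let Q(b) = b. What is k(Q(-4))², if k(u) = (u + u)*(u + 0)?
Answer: 1024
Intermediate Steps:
k(u) = 2*u² (k(u) = (2*u)*u = 2*u²)
k(Q(-4))² = (2*(-4)²)² = (2*16)² = 32² = 1024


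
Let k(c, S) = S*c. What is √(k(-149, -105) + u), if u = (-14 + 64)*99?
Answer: √20595 ≈ 143.51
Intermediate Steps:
u = 4950 (u = 50*99 = 4950)
√(k(-149, -105) + u) = √(-105*(-149) + 4950) = √(15645 + 4950) = √20595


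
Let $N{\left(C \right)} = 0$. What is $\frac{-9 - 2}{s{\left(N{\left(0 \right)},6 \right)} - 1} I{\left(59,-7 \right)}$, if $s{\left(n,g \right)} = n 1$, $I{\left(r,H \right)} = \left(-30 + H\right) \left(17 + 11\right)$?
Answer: $-11396$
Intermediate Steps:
$I{\left(r,H \right)} = -840 + 28 H$ ($I{\left(r,H \right)} = \left(-30 + H\right) 28 = -840 + 28 H$)
$s{\left(n,g \right)} = n$
$\frac{-9 - 2}{s{\left(N{\left(0 \right)},6 \right)} - 1} I{\left(59,-7 \right)} = \frac{-9 - 2}{0 - 1} \left(-840 + 28 \left(-7\right)\right) = - \frac{11}{-1} \left(-840 - 196\right) = \left(-11\right) \left(-1\right) \left(-1036\right) = 11 \left(-1036\right) = -11396$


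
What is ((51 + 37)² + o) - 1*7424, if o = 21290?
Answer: 21610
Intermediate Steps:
((51 + 37)² + o) - 1*7424 = ((51 + 37)² + 21290) - 1*7424 = (88² + 21290) - 7424 = (7744 + 21290) - 7424 = 29034 - 7424 = 21610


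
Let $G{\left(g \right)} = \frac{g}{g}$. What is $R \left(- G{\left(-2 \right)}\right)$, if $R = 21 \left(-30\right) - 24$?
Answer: $654$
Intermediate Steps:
$G{\left(g \right)} = 1$
$R = -654$ ($R = -630 - 24 = -654$)
$R \left(- G{\left(-2 \right)}\right) = - 654 \left(\left(-1\right) 1\right) = \left(-654\right) \left(-1\right) = 654$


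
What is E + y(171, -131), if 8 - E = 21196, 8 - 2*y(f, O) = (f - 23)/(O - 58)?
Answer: -4003702/189 ≈ -21184.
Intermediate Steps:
y(f, O) = 4 - (-23 + f)/(2*(-58 + O)) (y(f, O) = 4 - (f - 23)/(2*(O - 58)) = 4 - (-23 + f)/(2*(-58 + O)))
E = -21188 (E = 8 - 1*21196 = 8 - 21196 = -21188)
E + y(171, -131) = -21188 + (-441 - 1*171 + 8*(-131))/(2*(-58 - 131)) = -21188 + (1/2)*(-441 - 171 - 1048)/(-189) = -21188 + (1/2)*(-1/189)*(-1660) = -21188 + 830/189 = -4003702/189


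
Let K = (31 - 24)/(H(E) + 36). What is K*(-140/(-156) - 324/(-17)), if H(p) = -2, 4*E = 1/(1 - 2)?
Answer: 92617/22542 ≈ 4.1086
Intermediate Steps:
E = -1/4 (E = 1/(4*(1 - 2)) = (1/4)/(-1) = (1/4)*(-1) = -1/4 ≈ -0.25000)
K = 7/34 (K = (31 - 24)/(-2 + 36) = 7/34 ≈ 0.20588)
K*(-140/(-156) - 324/(-17)) = 7*(-140/(-156) - 324/(-17))/34 = 7*(-140*(-1/156) - 324*(-1/17))/34 = 7*(35/39 + 324/17)/34 = (7/34)*(13231/663) = 92617/22542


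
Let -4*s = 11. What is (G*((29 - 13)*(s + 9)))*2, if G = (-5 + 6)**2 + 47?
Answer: 9600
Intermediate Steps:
s = -11/4 (s = -1/4*11 = -11/4 ≈ -2.7500)
G = 48 (G = 1**2 + 47 = 1 + 47 = 48)
(G*((29 - 13)*(s + 9)))*2 = (48*((29 - 13)*(-11/4 + 9)))*2 = (48*(16*(25/4)))*2 = (48*100)*2 = 4800*2 = 9600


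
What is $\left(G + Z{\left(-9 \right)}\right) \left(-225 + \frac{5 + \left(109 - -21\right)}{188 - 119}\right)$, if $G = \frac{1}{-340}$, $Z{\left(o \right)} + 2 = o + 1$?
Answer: $\frac{1744713}{782} \approx 2231.1$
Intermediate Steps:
$Z{\left(o \right)} = -1 + o$ ($Z{\left(o \right)} = -2 + \left(o + 1\right) = -2 + \left(1 + o\right) = -1 + o$)
$G = - \frac{1}{340} \approx -0.0029412$
$\left(G + Z{\left(-9 \right)}\right) \left(-225 + \frac{5 + \left(109 - -21\right)}{188 - 119}\right) = \left(- \frac{1}{340} - 10\right) \left(-225 + \frac{5 + \left(109 - -21\right)}{188 - 119}\right) = \left(- \frac{1}{340} - 10\right) \left(-225 + \frac{5 + \left(109 + 21\right)}{69}\right) = - \frac{3401 \left(-225 + \left(5 + 130\right) \frac{1}{69}\right)}{340} = - \frac{3401 \left(-225 + 135 \cdot \frac{1}{69}\right)}{340} = - \frac{3401 \left(-225 + \frac{45}{23}\right)}{340} = \left(- \frac{3401}{340}\right) \left(- \frac{5130}{23}\right) = \frac{1744713}{782}$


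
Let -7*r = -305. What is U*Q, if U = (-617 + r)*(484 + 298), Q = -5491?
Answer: 17235963468/7 ≈ 2.4623e+9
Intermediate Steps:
r = 305/7 (r = -⅐*(-305) = 305/7 ≈ 43.571)
U = -3138948/7 (U = (-617 + 305/7)*(484 + 298) = -4014/7*782 = -3138948/7 ≈ -4.4842e+5)
U*Q = -3138948/7*(-5491) = 17235963468/7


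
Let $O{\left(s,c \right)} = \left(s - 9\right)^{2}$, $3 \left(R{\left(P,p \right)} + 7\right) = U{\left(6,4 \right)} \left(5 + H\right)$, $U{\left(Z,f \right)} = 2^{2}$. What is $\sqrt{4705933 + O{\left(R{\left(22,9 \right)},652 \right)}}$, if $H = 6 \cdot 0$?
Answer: $\frac{\sqrt{42354181}}{3} \approx 2169.3$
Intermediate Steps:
$U{\left(Z,f \right)} = 4$
$H = 0$
$R{\left(P,p \right)} = - \frac{1}{3}$ ($R{\left(P,p \right)} = -7 + \frac{4 \left(5 + 0\right)}{3} = -7 + \frac{4 \cdot 5}{3} = -7 + \frac{1}{3} \cdot 20 = -7 + \frac{20}{3} = - \frac{1}{3}$)
$O{\left(s,c \right)} = \left(-9 + s\right)^{2}$
$\sqrt{4705933 + O{\left(R{\left(22,9 \right)},652 \right)}} = \sqrt{4705933 + \left(-9 - \frac{1}{3}\right)^{2}} = \sqrt{4705933 + \left(- \frac{28}{3}\right)^{2}} = \sqrt{4705933 + \frac{784}{9}} = \sqrt{\frac{42354181}{9}} = \frac{\sqrt{42354181}}{3}$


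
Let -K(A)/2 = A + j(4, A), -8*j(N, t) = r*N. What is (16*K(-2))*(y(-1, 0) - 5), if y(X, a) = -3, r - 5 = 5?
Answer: -1792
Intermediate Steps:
r = 10 (r = 5 + 5 = 10)
j(N, t) = -5*N/4
K(A) = 10 - 2*A (K(A) = -2*(A - 5/4*4) = -2*(A - 5) = -2*(-5 + A) = 10 - 2*A)
(16*K(-2))*(y(-1, 0) - 5) = (16*(10 - 2*(-2)))*(-3 - 5) = (16*(10 + 4))*(-8) = (16*14)*(-8) = 224*(-8) = -1792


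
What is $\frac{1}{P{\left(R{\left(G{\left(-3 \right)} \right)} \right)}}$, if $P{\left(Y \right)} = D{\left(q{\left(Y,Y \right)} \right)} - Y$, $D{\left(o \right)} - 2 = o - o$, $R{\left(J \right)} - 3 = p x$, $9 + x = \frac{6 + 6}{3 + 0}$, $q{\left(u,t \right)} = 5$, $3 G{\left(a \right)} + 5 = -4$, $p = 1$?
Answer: $\frac{1}{4} \approx 0.25$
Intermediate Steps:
$G{\left(a \right)} = -3$ ($G{\left(a \right)} = - \frac{5}{3} + \frac{1}{3} \left(-4\right) = - \frac{5}{3} - \frac{4}{3} = -3$)
$x = -5$ ($x = -9 + \frac{6 + 6}{3 + 0} = -9 + \frac{12}{3} = -9 + 12 \cdot \frac{1}{3} = -9 + 4 = -5$)
$R{\left(J \right)} = -2$ ($R{\left(J \right)} = 3 + 1 \left(-5\right) = 3 - 5 = -2$)
$D{\left(o \right)} = 2$ ($D{\left(o \right)} = 2 + \left(o - o\right) = 2 + 0 = 2$)
$P{\left(Y \right)} = 2 - Y$
$\frac{1}{P{\left(R{\left(G{\left(-3 \right)} \right)} \right)}} = \frac{1}{2 - -2} = \frac{1}{2 + 2} = \frac{1}{4}$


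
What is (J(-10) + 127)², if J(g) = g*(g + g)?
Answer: 106929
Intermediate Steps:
J(g) = 2*g² (J(g) = g*(2*g) = 2*g²)
(J(-10) + 127)² = (2*(-10)² + 127)² = (2*100 + 127)² = (200 + 127)² = 327² = 106929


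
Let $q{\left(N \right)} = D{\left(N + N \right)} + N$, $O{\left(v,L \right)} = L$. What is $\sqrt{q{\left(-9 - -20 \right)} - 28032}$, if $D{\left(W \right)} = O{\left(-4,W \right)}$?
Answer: $3 i \sqrt{3111} \approx 167.33 i$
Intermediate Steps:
$D{\left(W \right)} = W$
$q{\left(N \right)} = 3 N$ ($q{\left(N \right)} = \left(N + N\right) + N = 2 N + N = 3 N$)
$\sqrt{q{\left(-9 - -20 \right)} - 28032} = \sqrt{3 \left(-9 - -20\right) - 28032} = \sqrt{3 \left(-9 + 20\right) - 28032} = \sqrt{3 \cdot 11 - 28032} = \sqrt{33 - 28032} = \sqrt{-27999} = 3 i \sqrt{3111}$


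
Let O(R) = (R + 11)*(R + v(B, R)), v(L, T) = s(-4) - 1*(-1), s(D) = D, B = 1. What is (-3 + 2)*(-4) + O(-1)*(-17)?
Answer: 684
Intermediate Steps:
v(L, T) = -3 (v(L, T) = -4 - 1*(-1) = -4 + 1 = -3)
O(R) = (-3 + R)*(11 + R) (O(R) = (R + 11)*(R - 3) = (11 + R)*(-3 + R) = (-3 + R)*(11 + R))
(-3 + 2)*(-4) + O(-1)*(-17) = (-3 + 2)*(-4) + (-33 + (-1)**2 + 8*(-1))*(-17) = -1*(-4) + (-33 + 1 - 8)*(-17) = 4 - 40*(-17) = 4 + 680 = 684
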